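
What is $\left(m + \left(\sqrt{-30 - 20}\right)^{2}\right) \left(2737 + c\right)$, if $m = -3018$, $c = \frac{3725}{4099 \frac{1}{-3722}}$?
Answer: $\frac{8116354116}{4099} \approx 1.9801 \cdot 10^{6}$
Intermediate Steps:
$c = - \frac{13864450}{4099}$ ($c = \frac{3725}{4099 \left(- \frac{1}{3722}\right)} = \frac{3725}{- \frac{4099}{3722}} = 3725 \left(- \frac{3722}{4099}\right) = - \frac{13864450}{4099} \approx -3382.4$)
$\left(m + \left(\sqrt{-30 - 20}\right)^{2}\right) \left(2737 + c\right) = \left(-3018 + \left(\sqrt{-30 - 20}\right)^{2}\right) \left(2737 - \frac{13864450}{4099}\right) = \left(-3018 + \left(\sqrt{-50}\right)^{2}\right) \left(- \frac{2645487}{4099}\right) = \left(-3018 + \left(5 i \sqrt{2}\right)^{2}\right) \left(- \frac{2645487}{4099}\right) = \left(-3018 - 50\right) \left(- \frac{2645487}{4099}\right) = \left(-3068\right) \left(- \frac{2645487}{4099}\right) = \frac{8116354116}{4099}$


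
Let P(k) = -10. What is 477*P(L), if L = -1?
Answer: -4770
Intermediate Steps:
477*P(L) = 477*(-10) = -4770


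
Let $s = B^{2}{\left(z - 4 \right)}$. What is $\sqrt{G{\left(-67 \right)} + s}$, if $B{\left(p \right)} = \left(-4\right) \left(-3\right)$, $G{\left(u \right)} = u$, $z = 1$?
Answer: $\sqrt{77} \approx 8.775$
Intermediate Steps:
$B{\left(p \right)} = 12$
$s = 144$ ($s = 12^{2} = 144$)
$\sqrt{G{\left(-67 \right)} + s} = \sqrt{-67 + 144} = \sqrt{77}$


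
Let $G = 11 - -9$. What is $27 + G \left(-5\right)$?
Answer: $-73$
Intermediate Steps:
$G = 20$ ($G = 11 + 9 = 20$)
$27 + G \left(-5\right) = 27 + 20 \left(-5\right) = 27 - 100 = -73$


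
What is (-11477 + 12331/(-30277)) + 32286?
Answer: 630021762/30277 ≈ 20809.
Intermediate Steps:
(-11477 + 12331/(-30277)) + 32286 = (-11477 + 12331*(-1/30277)) + 32286 = (-11477 - 12331/30277) + 32286 = -347501460/30277 + 32286 = 630021762/30277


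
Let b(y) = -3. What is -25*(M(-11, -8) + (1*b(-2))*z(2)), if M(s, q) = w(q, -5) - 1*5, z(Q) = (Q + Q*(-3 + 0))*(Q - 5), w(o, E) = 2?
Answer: 975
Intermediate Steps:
z(Q) = -2*Q*(-5 + Q) (z(Q) = (Q + Q*(-3))*(-5 + Q) = (Q - 3*Q)*(-5 + Q) = (-2*Q)*(-5 + Q) = -2*Q*(-5 + Q))
M(s, q) = -3 (M(s, q) = 2 - 1*5 = 2 - 5 = -3)
-25*(M(-11, -8) + (1*b(-2))*z(2)) = -25*(-3 + (1*(-3))*(2*2*(5 - 1*2))) = -25*(-3 - 6*2*(5 - 2)) = -25*(-3 - 6*2*3) = -25*(-3 - 3*12) = -25*(-3 - 36) = -25*(-39) = 975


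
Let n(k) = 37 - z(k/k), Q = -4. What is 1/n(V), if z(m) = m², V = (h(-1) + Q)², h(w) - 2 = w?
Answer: 1/36 ≈ 0.027778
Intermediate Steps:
h(w) = 2 + w
V = 9 (V = ((2 - 1) - 4)² = (1 - 4)² = (-3)² = 9)
n(k) = 36 (n(k) = 37 - (k/k)² = 37 - 1*1² = 37 - 1*1 = 37 - 1 = 36)
1/n(V) = 1/36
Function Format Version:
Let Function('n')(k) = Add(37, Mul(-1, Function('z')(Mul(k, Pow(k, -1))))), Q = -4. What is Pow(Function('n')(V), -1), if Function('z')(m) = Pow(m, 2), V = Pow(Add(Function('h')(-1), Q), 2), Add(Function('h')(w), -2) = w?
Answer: Rational(1, 36) ≈ 0.027778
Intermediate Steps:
Function('h')(w) = Add(2, w)
V = 9 (V = Pow(Add(Add(2, -1), -4), 2) = Pow(Add(1, -4), 2) = Pow(-3, 2) = 9)
Function('n')(k) = 36 (Function('n')(k) = Add(37, Mul(-1, Pow(Mul(k, Pow(k, -1)), 2))) = Add(37, Mul(-1, Pow(1, 2))) = Add(37, Mul(-1, 1)) = Add(37, -1) = 36)
Pow(Function('n')(V), -1) = Pow(36, -1) = Rational(1, 36)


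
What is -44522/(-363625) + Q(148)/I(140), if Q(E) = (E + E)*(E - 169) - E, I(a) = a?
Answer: -115393821/2545375 ≈ -45.335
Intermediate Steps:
Q(E) = -E + 2*E*(-169 + E) (Q(E) = (2*E)*(-169 + E) - E = 2*E*(-169 + E) - E = -E + 2*E*(-169 + E))
-44522/(-363625) + Q(148)/I(140) = -44522/(-363625) + (148*(-339 + 2*148))/140 = -44522*(-1/363625) + (148*(-339 + 296))*(1/140) = 44522/363625 + (148*(-43))*(1/140) = 44522/363625 - 6364*1/140 = 44522/363625 - 1591/35 = -115393821/2545375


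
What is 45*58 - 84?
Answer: 2526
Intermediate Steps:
45*58 - 84 = 2610 - 84 = 2526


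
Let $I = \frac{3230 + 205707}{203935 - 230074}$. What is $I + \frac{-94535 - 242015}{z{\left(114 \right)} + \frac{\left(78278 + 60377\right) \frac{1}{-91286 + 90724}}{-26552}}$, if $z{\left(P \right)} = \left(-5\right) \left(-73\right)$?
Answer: $- \frac{26482006542475931}{28474521819537} \approx -930.02$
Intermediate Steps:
$z{\left(P \right)} = 365$
$I = - \frac{208937}{26139}$ ($I = \frac{208937}{-26139} = 208937 \left(- \frac{1}{26139}\right) = - \frac{208937}{26139} \approx -7.9933$)
$I + \frac{-94535 - 242015}{z{\left(114 \right)} + \frac{\left(78278 + 60377\right) \frac{1}{-91286 + 90724}}{-26552}} = - \frac{208937}{26139} + \frac{-94535 - 242015}{365 + \frac{\left(78278 + 60377\right) \frac{1}{-91286 + 90724}}{-26552}} = - \frac{208937}{26139} - \frac{336550}{365 + \frac{138655}{-562} \left(- \frac{1}{26552}\right)} = - \frac{208937}{26139} - \frac{336550}{365 + 138655 \left(- \frac{1}{562}\right) \left(- \frac{1}{26552}\right)} = - \frac{208937}{26139} - \frac{336550}{365 - - \frac{138655}{14922224}} = - \frac{208937}{26139} - \frac{336550}{365 + \frac{138655}{14922224}} = - \frac{208937}{26139} - \frac{336550}{\frac{5446750415}{14922224}} = - \frac{208937}{26139} - \frac{1004414897440}{1089350083} = - \frac{26482006542475931}{28474521819537}$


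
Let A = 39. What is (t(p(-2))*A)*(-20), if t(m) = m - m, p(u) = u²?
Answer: 0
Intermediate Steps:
t(m) = 0
(t(p(-2))*A)*(-20) = (0*39)*(-20) = 0*(-20) = 0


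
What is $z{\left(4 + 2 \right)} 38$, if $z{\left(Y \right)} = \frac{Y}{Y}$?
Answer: $38$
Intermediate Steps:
$z{\left(Y \right)} = 1$
$z{\left(4 + 2 \right)} 38 = 1 \cdot 38 = 38$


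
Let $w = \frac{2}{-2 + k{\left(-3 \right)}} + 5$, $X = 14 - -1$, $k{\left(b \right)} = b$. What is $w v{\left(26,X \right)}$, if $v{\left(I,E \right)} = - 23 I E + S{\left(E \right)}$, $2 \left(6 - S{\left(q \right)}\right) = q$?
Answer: $- \frac{412689}{10} \approx -41269.0$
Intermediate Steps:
$S{\left(q \right)} = 6 - \frac{q}{2}$
$X = 15$ ($X = 14 + 1 = 15$)
$v{\left(I,E \right)} = 6 - \frac{E}{2} - 23 E I$ ($v{\left(I,E \right)} = - 23 I E - \left(-6 + \frac{E}{2}\right) = - 23 E I - \left(-6 + \frac{E}{2}\right) = 6 - \frac{E}{2} - 23 E I$)
$w = \frac{23}{5}$ ($w = \frac{2}{-2 - 3} + 5 = \frac{2}{-5} + 5 = 2 \left(- \frac{1}{5}\right) + 5 = - \frac{2}{5} + 5 = \frac{23}{5} \approx 4.6$)
$w v{\left(26,X \right)} = \frac{23 \left(6 - \frac{15}{2} - 345 \cdot 26\right)}{5} = \frac{23 \left(6 - \frac{15}{2} - 8970\right)}{5} = \frac{23}{5} \left(- \frac{17943}{2}\right) = - \frac{412689}{10}$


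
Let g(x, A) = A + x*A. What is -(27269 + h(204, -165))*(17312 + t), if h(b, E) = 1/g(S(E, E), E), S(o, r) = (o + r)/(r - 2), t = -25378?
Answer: 18037142239748/82005 ≈ 2.1995e+8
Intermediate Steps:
S(o, r) = (o + r)/(-2 + r)
g(x, A) = A + A*x
h(b, E) = 1/(E*(1 + 2*E/(-2 + E))) (h(b, E) = 1/(E*(1 + (E + E)/(-2 + E))) = 1/(E*(1 + (2*E)/(-2 + E))) = 1/(E*(1 + 2*E/(-2 + E))))
-(27269 + h(204, -165))*(17312 + t) = -(27269 + (-2 - 165)/((-165)*(-2 + 3*(-165))))*(17312 - 25378) = -(27269 - 1/165*(-167)/(-2 - 495))*(-8066) = -(27269 - 1/165*(-167)/(-497))*(-8066) = -(27269 - 1/165*(-1/497)*(-167))*(-8066) = -(27269 - 167/82005)*(-8066) = -2236194178*(-8066)/82005 = -1*(-18037142239748/82005) = 18037142239748/82005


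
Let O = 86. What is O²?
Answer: 7396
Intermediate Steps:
O² = 86² = 7396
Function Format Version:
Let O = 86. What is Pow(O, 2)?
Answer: 7396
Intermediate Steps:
Pow(O, 2) = Pow(86, 2) = 7396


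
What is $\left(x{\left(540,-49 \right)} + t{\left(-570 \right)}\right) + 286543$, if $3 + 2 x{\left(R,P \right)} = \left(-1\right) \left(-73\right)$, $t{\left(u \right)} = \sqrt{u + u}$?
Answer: $286578 + 2 i \sqrt{285} \approx 2.8658 \cdot 10^{5} + 33.764 i$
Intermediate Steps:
$t{\left(u \right)} = \sqrt{2} \sqrt{u}$ ($t{\left(u \right)} = \sqrt{2 u} = \sqrt{2} \sqrt{u}$)
$x{\left(R,P \right)} = 35$ ($x{\left(R,P \right)} = - \frac{3}{2} + \frac{\left(-1\right) \left(-73\right)}{2} = - \frac{3}{2} + \frac{1}{2} \cdot 73 = - \frac{3}{2} + \frac{73}{2} = 35$)
$\left(x{\left(540,-49 \right)} + t{\left(-570 \right)}\right) + 286543 = \left(35 + \sqrt{2} \sqrt{-570}\right) + 286543 = \left(35 + \sqrt{2} i \sqrt{570}\right) + 286543 = \left(35 + 2 i \sqrt{285}\right) + 286543 = 286578 + 2 i \sqrt{285}$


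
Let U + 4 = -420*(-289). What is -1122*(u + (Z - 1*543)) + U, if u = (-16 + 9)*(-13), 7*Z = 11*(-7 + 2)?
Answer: 4461350/7 ≈ 6.3734e+5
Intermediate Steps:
Z = -55/7 (Z = (11*(-7 + 2))/7 = (11*(-5))/7 = (1/7)*(-55) = -55/7 ≈ -7.8571)
U = 121376 (U = -4 - 420*(-289) = -4 + 121380 = 121376)
u = 91 (u = -7*(-13) = 91)
-1122*(u + (Z - 1*543)) + U = -1122*(91 + (-55/7 - 1*543)) + 121376 = -1122*(91 + (-55/7 - 543)) + 121376 = -1122*(91 - 3856/7) + 121376 = -1122*(-3219/7) + 121376 = 3611718/7 + 121376 = 4461350/7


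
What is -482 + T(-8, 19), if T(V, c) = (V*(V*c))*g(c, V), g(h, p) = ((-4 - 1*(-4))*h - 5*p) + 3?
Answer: 51806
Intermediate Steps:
g(h, p) = 3 - 5*p (g(h, p) = ((-4 + 4)*h - 5*p) + 3 = (0*h - 5*p) + 3 = (0 - 5*p) + 3 = -5*p + 3 = 3 - 5*p)
T(V, c) = c*V²*(3 - 5*V) (T(V, c) = (V*(V*c))*(3 - 5*V) = (c*V²)*(3 - 5*V) = c*V²*(3 - 5*V))
-482 + T(-8, 19) = -482 + 19*(-8)²*(3 - 5*(-8)) = -482 + 19*64*(3 + 40) = -482 + 19*64*43 = -482 + 52288 = 51806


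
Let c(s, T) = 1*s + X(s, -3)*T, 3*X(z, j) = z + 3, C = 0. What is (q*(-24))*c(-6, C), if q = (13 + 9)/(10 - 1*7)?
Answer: 1056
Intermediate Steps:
X(z, j) = 1 + z/3 (X(z, j) = (z + 3)/3 = (3 + z)/3 = 1 + z/3)
q = 22/3 (q = 22/(10 - 7) = 22/3 ≈ 7.3333)
c(s, T) = s + T*(1 + s/3) (c(s, T) = 1*s + (1 + s/3)*T = s + T*(1 + s/3))
(q*(-24))*c(-6, C) = ((22/3)*(-24))*(0 - 6 + (⅓)*0*(-6)) = -176*(0 - 6 + 0) = -176*(-6) = 1056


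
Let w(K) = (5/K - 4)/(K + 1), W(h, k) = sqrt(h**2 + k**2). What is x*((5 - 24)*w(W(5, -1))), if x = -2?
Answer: 342/25 - 2071*sqrt(26)/325 ≈ -18.813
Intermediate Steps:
w(K) = (-4 + 5/K)/(1 + K)
x*((5 - 24)*w(W(5, -1))) = -2*(5 - 24)*(5 - 4*sqrt(5**2 + (-1)**2))/((sqrt(5**2 + (-1)**2))*(1 + sqrt(5**2 + (-1)**2))) = -(-38)*(5 - 4*sqrt(25 + 1))/((sqrt(25 + 1))*(1 + sqrt(25 + 1))) = -(-38)*(5 - 4*sqrt(26))/((sqrt(26))*(1 + sqrt(26))) = -(-38)*(sqrt(26)/26)*(5 - 4*sqrt(26))/(1 + sqrt(26)) = -(-38)*sqrt(26)*(5 - 4*sqrt(26))/(26*(1 + sqrt(26))) = -(-19)*sqrt(26)*(5 - 4*sqrt(26))/(13*(1 + sqrt(26))) = 19*sqrt(26)*(5 - 4*sqrt(26))/(13*(1 + sqrt(26)))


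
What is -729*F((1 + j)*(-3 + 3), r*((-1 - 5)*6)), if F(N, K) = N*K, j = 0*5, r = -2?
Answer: 0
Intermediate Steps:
j = 0
F(N, K) = K*N
-729*F((1 + j)*(-3 + 3), r*((-1 - 5)*6)) = -729*(-2*(-1 - 5)*6)*(1 + 0)*(-3 + 3) = -729*(-(-12)*6)*1*0 = -729*(-2*(-36))*0 = -52488*0 = -729*0 = 0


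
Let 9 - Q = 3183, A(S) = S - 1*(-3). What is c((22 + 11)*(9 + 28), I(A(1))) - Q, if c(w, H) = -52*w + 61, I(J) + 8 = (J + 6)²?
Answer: -60257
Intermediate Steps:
A(S) = 3 + S (A(S) = S + 3 = 3 + S)
I(J) = -8 + (6 + J)² (I(J) = -8 + (J + 6)² = -8 + (6 + J)²)
c(w, H) = 61 - 52*w
Q = -3174 (Q = 9 - 1*3183 = 9 - 3183 = -3174)
c((22 + 11)*(9 + 28), I(A(1))) - Q = (61 - 52*(22 + 11)*(9 + 28)) - 1*(-3174) = (61 - 1716*37) + 3174 = (61 - 52*1221) + 3174 = (61 - 63492) + 3174 = -63431 + 3174 = -60257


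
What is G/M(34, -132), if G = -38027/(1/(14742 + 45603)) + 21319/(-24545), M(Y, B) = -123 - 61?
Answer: 28162188253997/2258140 ≈ 1.2471e+7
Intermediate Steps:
M(Y, B) = -184
G = -56324376507994/24545 (G = -38027/(1/60345) + 21319*(-1/24545) = -38027/1/60345 - 21319/24545 = -38027*60345 - 21319/24545 = -2294739315 - 21319/24545 = -56324376507994/24545 ≈ -2.2947e+9)
G/M(34, -132) = -56324376507994/24545/(-184) = -56324376507994/24545*(-1/184) = 28162188253997/2258140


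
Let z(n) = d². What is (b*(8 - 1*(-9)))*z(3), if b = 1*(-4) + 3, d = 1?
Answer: -17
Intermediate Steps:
b = -1 (b = -4 + 3 = -1)
z(n) = 1 (z(n) = 1² = 1)
(b*(8 - 1*(-9)))*z(3) = -(8 - 1*(-9))*1 = -(8 + 9)*1 = -1*17*1 = -17*1 = -17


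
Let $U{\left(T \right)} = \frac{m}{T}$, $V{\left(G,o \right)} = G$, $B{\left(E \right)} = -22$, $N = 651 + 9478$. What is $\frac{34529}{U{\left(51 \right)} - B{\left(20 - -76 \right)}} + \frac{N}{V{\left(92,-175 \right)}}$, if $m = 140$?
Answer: $\frac{87396433}{58052} \approx 1505.5$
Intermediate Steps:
$N = 10129$
$U{\left(T \right)} = \frac{140}{T}$
$\frac{34529}{U{\left(51 \right)} - B{\left(20 - -76 \right)}} + \frac{N}{V{\left(92,-175 \right)}} = \frac{34529}{\frac{140}{51} - -22} + \frac{10129}{92} = \frac{34529}{140 \cdot \frac{1}{51} + 22} + 10129 \cdot \frac{1}{92} = \frac{34529}{\frac{140}{51} + 22} + \frac{10129}{92} = \frac{34529}{\frac{1262}{51}} + \frac{10129}{92} = 34529 \cdot \frac{51}{1262} + \frac{10129}{92} = \frac{1760979}{1262} + \frac{10129}{92} = \frac{87396433}{58052}$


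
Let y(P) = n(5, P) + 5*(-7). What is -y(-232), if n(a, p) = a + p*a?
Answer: 1190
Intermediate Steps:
n(a, p) = a + a*p
y(P) = -30 + 5*P (y(P) = 5*(1 + P) + 5*(-7) = (5 + 5*P) - 35 = -30 + 5*P)
-y(-232) = -(-30 + 5*(-232)) = -(-30 - 1160) = -1*(-1190) = 1190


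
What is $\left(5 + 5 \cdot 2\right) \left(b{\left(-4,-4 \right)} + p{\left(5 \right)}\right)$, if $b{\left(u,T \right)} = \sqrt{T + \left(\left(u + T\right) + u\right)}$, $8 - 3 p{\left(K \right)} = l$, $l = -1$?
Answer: $45 + 60 i \approx 45.0 + 60.0 i$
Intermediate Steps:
$p{\left(K \right)} = 3$ ($p{\left(K \right)} = \frac{8}{3} - - \frac{1}{3} = \frac{8}{3} + \frac{1}{3} = 3$)
$b{\left(u,T \right)} = \sqrt{2 T + 2 u}$ ($b{\left(u,T \right)} = \sqrt{T + \left(\left(T + u\right) + u\right)} = \sqrt{T + \left(T + 2 u\right)} = \sqrt{2 T + 2 u}$)
$\left(5 + 5 \cdot 2\right) \left(b{\left(-4,-4 \right)} + p{\left(5 \right)}\right) = \left(5 + 5 \cdot 2\right) \left(\sqrt{2 \left(-4\right) + 2 \left(-4\right)} + 3\right) = \left(5 + 10\right) \left(\sqrt{-8 - 8} + 3\right) = 15 \left(\sqrt{-16} + 3\right) = 15 \left(4 i + 3\right) = 15 \left(3 + 4 i\right) = 45 + 60 i$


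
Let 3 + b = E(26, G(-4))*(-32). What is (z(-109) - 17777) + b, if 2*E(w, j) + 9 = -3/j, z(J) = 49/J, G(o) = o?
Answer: -1923681/109 ≈ -17648.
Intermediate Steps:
E(w, j) = -9/2 - 3/(2*j) (E(w, j) = -9/2 + (-3/j)/2 = -9/2 - 3/(2*j))
b = 129 (b = -3 + ((3/2)*(-1 - 3*(-4))/(-4))*(-32) = -3 + ((3/2)*(-¼)*(-1 + 12))*(-32) = -3 + ((3/2)*(-¼)*11)*(-32) = -3 - 33/8*(-32) = -3 + 132 = 129)
(z(-109) - 17777) + b = (49/(-109) - 17777) + 129 = (49*(-1/109) - 17777) + 129 = (-49/109 - 17777) + 129 = -1937742/109 + 129 = -1923681/109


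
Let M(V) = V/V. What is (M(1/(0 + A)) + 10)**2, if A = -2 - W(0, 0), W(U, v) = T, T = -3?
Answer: 121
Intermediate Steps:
W(U, v) = -3
A = 1 (A = -2 - 1*(-3) = -2 + 3 = 1)
M(V) = 1
(M(1/(0 + A)) + 10)**2 = (1 + 10)**2 = 11**2 = 121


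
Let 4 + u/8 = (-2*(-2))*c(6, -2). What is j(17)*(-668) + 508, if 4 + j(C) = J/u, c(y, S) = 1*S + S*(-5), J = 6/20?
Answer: 1780299/560 ≈ 3179.1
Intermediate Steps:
J = 3/10 (J = 6*(1/20) = 3/10 ≈ 0.30000)
c(y, S) = -4*S (c(y, S) = S - 5*S = -4*S)
u = 224 (u = -32 + 8*((-2*(-2))*(-4*(-2))) = -32 + 8*(4*8) = -32 + 8*32 = -32 + 256 = 224)
j(C) = -8957/2240 (j(C) = -4 + (3/10)/224 = -4 + (3/10)*(1/224) = -4 + 3/2240 = -8957/2240)
j(17)*(-668) + 508 = -8957/2240*(-668) + 508 = 1495819/560 + 508 = 1780299/560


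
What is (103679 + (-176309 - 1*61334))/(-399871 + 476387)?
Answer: -33491/19129 ≈ -1.7508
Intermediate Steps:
(103679 + (-176309 - 1*61334))/(-399871 + 476387) = (103679 + (-176309 - 61334))/76516 = (103679 - 237643)*(1/76516) = -133964*1/76516 = -33491/19129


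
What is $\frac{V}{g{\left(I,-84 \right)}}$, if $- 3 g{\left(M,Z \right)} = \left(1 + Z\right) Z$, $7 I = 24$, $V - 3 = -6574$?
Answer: $\frac{6571}{2324} \approx 2.8275$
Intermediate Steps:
$V = -6571$ ($V = 3 - 6574 = -6571$)
$I = \frac{24}{7}$ ($I = \frac{1}{7} \cdot 24 = \frac{24}{7} \approx 3.4286$)
$g{\left(M,Z \right)} = - \frac{Z \left(1 + Z\right)}{3}$ ($g{\left(M,Z \right)} = - \frac{\left(1 + Z\right) Z}{3} = - \frac{Z \left(1 + Z\right)}{3}$)
$\frac{V}{g{\left(I,-84 \right)}} = - \frac{6571}{\left(- \frac{1}{3}\right) \left(-84\right) \left(1 - 84\right)} = - \frac{6571}{\left(- \frac{1}{3}\right) \left(-84\right) \left(-83\right)} = - \frac{6571}{-2324} = \left(-6571\right) \left(- \frac{1}{2324}\right) = \frac{6571}{2324}$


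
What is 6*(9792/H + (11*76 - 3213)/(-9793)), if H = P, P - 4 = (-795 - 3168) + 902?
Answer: -177253134/9979067 ≈ -17.762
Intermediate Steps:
P = -3057 (P = 4 + ((-795 - 3168) + 902) = 4 + (-3963 + 902) = 4 - 3061 = -3057)
H = -3057
6*(9792/H + (11*76 - 3213)/(-9793)) = 6*(9792/(-3057) + (11*76 - 3213)/(-9793)) = 6*(9792*(-1/3057) + (836 - 3213)*(-1/9793)) = 6*(-3264/1019 - 2377*(-1/9793)) = 6*(-3264/1019 + 2377/9793) = 6*(-29542189/9979067) = -177253134/9979067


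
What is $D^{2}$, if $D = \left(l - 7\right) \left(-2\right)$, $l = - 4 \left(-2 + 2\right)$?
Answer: $196$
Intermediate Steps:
$l = 0$ ($l = \left(-4\right) 0 = 0$)
$D = 14$ ($D = \left(0 - 7\right) \left(-2\right) = \left(-7\right) \left(-2\right) = 14$)
$D^{2} = 14^{2} = 196$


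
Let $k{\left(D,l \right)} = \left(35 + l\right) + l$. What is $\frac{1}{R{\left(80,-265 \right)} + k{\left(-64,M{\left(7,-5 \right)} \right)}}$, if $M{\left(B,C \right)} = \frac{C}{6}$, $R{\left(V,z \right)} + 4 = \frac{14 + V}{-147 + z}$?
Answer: $\frac{618}{17987} \approx 0.034358$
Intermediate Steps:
$R{\left(V,z \right)} = -4 + \frac{14 + V}{-147 + z}$
$M{\left(B,C \right)} = \frac{C}{6}$ ($M{\left(B,C \right)} = C \frac{1}{6} = \frac{C}{6}$)
$k{\left(D,l \right)} = 35 + 2 l$
$\frac{1}{R{\left(80,-265 \right)} + k{\left(-64,M{\left(7,-5 \right)} \right)}} = \frac{1}{\frac{602 + 80 - -1060}{-147 - 265} + \left(35 + 2 \cdot \frac{1}{6} \left(-5\right)\right)} = \frac{1}{\frac{602 + 80 + 1060}{-412} + \left(35 + 2 \left(- \frac{5}{6}\right)\right)} = \frac{1}{\left(- \frac{1}{412}\right) 1742 + \left(35 - \frac{5}{3}\right)} = \frac{1}{- \frac{871}{206} + \frac{100}{3}} = \frac{1}{\frac{17987}{618}} = \frac{618}{17987}$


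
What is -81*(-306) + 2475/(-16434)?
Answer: 4114451/166 ≈ 24786.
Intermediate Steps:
-81*(-306) + 2475/(-16434) = 24786 + 2475*(-1/16434) = 24786 - 25/166 = 4114451/166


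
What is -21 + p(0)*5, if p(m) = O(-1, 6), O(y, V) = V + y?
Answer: 4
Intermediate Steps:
p(m) = 5 (p(m) = 6 - 1 = 5)
-21 + p(0)*5 = -21 + 5*5 = -21 + 25 = 4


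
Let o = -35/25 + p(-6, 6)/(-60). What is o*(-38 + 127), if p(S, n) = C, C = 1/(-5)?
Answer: -37291/300 ≈ -124.30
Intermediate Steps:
C = -1/5 ≈ -0.20000
p(S, n) = -1/5
o = -419/300 (o = -35/25 - 1/5/(-60) = -35*1/25 - 1/5*(-1/60) = -7/5 + 1/300 = -419/300 ≈ -1.3967)
o*(-38 + 127) = -419*(-38 + 127)/300 = -419/300*89 = -37291/300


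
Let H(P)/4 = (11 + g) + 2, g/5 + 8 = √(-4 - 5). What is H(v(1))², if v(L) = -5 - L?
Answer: 8064 - 12960*I ≈ 8064.0 - 12960.0*I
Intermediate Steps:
g = -40 + 15*I (g = -40 + 5*√(-4 - 5) = -40 + 5*√(-9) = -40 + 5*(3*I) = -40 + 15*I ≈ -40.0 + 15.0*I)
H(P) = -108 + 60*I (H(P) = 4*((11 + (-40 + 15*I)) + 2) = 4*((-29 + 15*I) + 2) = 4*(-27 + 15*I) = -108 + 60*I)
H(v(1))² = (-108 + 60*I)²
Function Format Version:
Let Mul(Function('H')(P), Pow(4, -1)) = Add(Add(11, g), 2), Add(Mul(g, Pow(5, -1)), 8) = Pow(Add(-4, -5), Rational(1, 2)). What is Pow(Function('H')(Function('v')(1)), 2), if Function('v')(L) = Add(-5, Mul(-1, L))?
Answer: Add(8064, Mul(-12960, I)) ≈ Add(8064.0, Mul(-12960., I))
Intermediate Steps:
g = Add(-40, Mul(15, I)) (g = Add(-40, Mul(5, Pow(Add(-4, -5), Rational(1, 2)))) = Add(-40, Mul(5, Pow(-9, Rational(1, 2)))) = Add(-40, Mul(5, Mul(3, I))) = Add(-40, Mul(15, I)) ≈ Add(-40.000, Mul(15.000, I)))
Function('H')(P) = Add(-108, Mul(60, I)) (Function('H')(P) = Mul(4, Add(Add(11, Add(-40, Mul(15, I))), 2)) = Mul(4, Add(Add(-29, Mul(15, I)), 2)) = Mul(4, Add(-27, Mul(15, I))) = Add(-108, Mul(60, I)))
Pow(Function('H')(Function('v')(1)), 2) = Pow(Add(-108, Mul(60, I)), 2)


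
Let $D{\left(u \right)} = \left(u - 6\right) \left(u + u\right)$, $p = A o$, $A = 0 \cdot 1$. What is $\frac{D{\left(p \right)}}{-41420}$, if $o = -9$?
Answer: $0$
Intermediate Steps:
$A = 0$
$p = 0$ ($p = 0 \left(-9\right) = 0$)
$D{\left(u \right)} = 2 u \left(-6 + u\right)$ ($D{\left(u \right)} = \left(-6 + u\right) 2 u = 2 u \left(-6 + u\right)$)
$\frac{D{\left(p \right)}}{-41420} = \frac{2 \cdot 0 \left(-6 + 0\right)}{-41420} = 2 \cdot 0 \left(-6\right) \left(- \frac{1}{41420}\right) = 0 \left(- \frac{1}{41420}\right) = 0$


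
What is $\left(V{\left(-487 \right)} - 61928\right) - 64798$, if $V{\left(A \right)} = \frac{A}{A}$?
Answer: $-126725$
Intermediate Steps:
$V{\left(A \right)} = 1$
$\left(V{\left(-487 \right)} - 61928\right) - 64798 = \left(1 - 61928\right) - 64798 = -61927 - 64798 = -126725$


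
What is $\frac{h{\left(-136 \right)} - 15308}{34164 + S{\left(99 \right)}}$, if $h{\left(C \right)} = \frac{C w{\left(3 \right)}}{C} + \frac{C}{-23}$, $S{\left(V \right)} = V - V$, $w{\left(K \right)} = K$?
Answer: $- \frac{117293}{261924} \approx -0.44781$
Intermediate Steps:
$S{\left(V \right)} = 0$
$h{\left(C \right)} = 3 - \frac{C}{23}$ ($h{\left(C \right)} = \frac{C 3}{C} + \frac{C}{-23} = \frac{3 C}{C} + C \left(- \frac{1}{23}\right) = 3 - \frac{C}{23}$)
$\frac{h{\left(-136 \right)} - 15308}{34164 + S{\left(99 \right)}} = \frac{\left(3 - - \frac{136}{23}\right) - 15308}{34164 + 0} = \frac{\left(3 + \frac{136}{23}\right) - 15308}{34164} = \left(\frac{205}{23} - 15308\right) \frac{1}{34164} = \left(- \frac{351879}{23}\right) \frac{1}{34164} = - \frac{117293}{261924}$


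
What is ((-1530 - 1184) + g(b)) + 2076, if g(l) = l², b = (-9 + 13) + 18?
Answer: -154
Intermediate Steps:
b = 22 (b = 4 + 18 = 22)
((-1530 - 1184) + g(b)) + 2076 = ((-1530 - 1184) + 22²) + 2076 = (-2714 + 484) + 2076 = -2230 + 2076 = -154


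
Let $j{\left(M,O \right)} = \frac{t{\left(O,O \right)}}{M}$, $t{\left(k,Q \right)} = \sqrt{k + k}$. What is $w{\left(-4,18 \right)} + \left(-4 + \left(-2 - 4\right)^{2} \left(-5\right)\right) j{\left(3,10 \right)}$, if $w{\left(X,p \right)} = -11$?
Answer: $-11 - \frac{368 \sqrt{5}}{3} \approx -285.29$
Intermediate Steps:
$t{\left(k,Q \right)} = \sqrt{2} \sqrt{k}$ ($t{\left(k,Q \right)} = \sqrt{2 k} = \sqrt{2} \sqrt{k}$)
$j{\left(M,O \right)} = \frac{\sqrt{2} \sqrt{O}}{M}$
$w{\left(-4,18 \right)} + \left(-4 + \left(-2 - 4\right)^{2} \left(-5\right)\right) j{\left(3,10 \right)} = -11 + \left(-4 + \left(-2 - 4\right)^{2} \left(-5\right)\right) \frac{\sqrt{2} \sqrt{10}}{3} = -11 + \left(-4 + \left(-6\right)^{2} \left(-5\right)\right) \sqrt{2} \cdot \frac{1}{3} \sqrt{10} = -11 + \left(-4 + 36 \left(-5\right)\right) \frac{2 \sqrt{5}}{3} = -11 + \left(-4 - 180\right) \frac{2 \sqrt{5}}{3} = -11 - 184 \frac{2 \sqrt{5}}{3} = -11 - \frac{368 \sqrt{5}}{3}$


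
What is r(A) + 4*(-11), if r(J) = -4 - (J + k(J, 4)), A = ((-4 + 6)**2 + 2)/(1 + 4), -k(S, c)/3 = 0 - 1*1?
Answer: -261/5 ≈ -52.200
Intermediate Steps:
k(S, c) = 3 (k(S, c) = -3*(0 - 1*1) = -3*(0 - 1) = -3*(-1) = 3)
A = 6/5 (A = (2**2 + 2)/5 = (4 + 2)*(1/5) = 6*(1/5) = 6/5 ≈ 1.2000)
r(J) = -7 - J (r(J) = -4 - (J + 3) = -4 - (3 + J) = -4 + (-3 - J) = -7 - J)
r(A) + 4*(-11) = (-7 - 1*6/5) + 4*(-11) = (-7 - 6/5) - 44 = -41/5 - 44 = -261/5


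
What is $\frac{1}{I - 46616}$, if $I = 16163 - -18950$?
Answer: $- \frac{1}{11503} \approx -8.6934 \cdot 10^{-5}$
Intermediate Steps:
$I = 35113$ ($I = 16163 + 18950 = 35113$)
$\frac{1}{I - 46616} = \frac{1}{35113 - 46616} = \frac{1}{-11503} = - \frac{1}{11503}$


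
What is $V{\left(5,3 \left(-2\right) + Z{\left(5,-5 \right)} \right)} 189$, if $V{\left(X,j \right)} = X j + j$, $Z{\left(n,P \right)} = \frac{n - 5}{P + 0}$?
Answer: $-6804$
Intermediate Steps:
$Z{\left(n,P \right)} = \frac{-5 + n}{P}$
$V{\left(X,j \right)} = j + X j$
$V{\left(5,3 \left(-2\right) + Z{\left(5,-5 \right)} \right)} 189 = \left(3 \left(-2\right) + \frac{-5 + 5}{-5}\right) \left(1 + 5\right) 189 = \left(-6 - 0\right) 6 \cdot 189 = \left(-6 + 0\right) 6 \cdot 189 = \left(-6\right) 6 \cdot 189 = \left(-36\right) 189 = -6804$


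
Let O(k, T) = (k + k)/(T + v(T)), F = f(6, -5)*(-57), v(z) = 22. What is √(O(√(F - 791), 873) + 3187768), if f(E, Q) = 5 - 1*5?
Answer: √(2553481862200 + 1790*I*√791)/895 ≈ 1785.4 + 1.76e-5*I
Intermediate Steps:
f(E, Q) = 0 (f(E, Q) = 5 - 5 = 0)
F = 0 (F = 0*(-57) = 0)
O(k, T) = 2*k/(22 + T) (O(k, T) = (k + k)/(T + 22) = (2*k)/(22 + T) = 2*k/(22 + T))
√(O(√(F - 791), 873) + 3187768) = √(2*√(0 - 791)/(22 + 873) + 3187768) = √(2*√(-791)/895 + 3187768) = √(2*(I*√791)*(1/895) + 3187768) = √(2*I*√791/895 + 3187768) = √(3187768 + 2*I*√791/895)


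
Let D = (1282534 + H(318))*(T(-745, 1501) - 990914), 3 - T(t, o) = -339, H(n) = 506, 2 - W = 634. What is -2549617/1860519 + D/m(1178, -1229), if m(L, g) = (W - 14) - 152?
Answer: 394102420926354059/247449027 ≈ 1.5927e+9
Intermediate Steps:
W = -632 (W = 2 - 1*634 = 2 - 634 = -632)
T(t, o) = 342 (T(t, o) = 3 - 1*(-339) = 3 + 339 = 342)
m(L, g) = -798 (m(L, g) = (-632 - 14) - 152 = -646 - 152 = -798)
D = -1270943498880 (D = (1282534 + 506)*(342 - 990914) = 1283040*(-990572) = -1270943498880)
-2549617/1860519 + D/m(1178, -1229) = -2549617/1860519 - 1270943498880/(-798) = -2549617*1/1860519 - 1270943498880*(-1/798) = -2549617/1860519 + 211823916480/133 = 394102420926354059/247449027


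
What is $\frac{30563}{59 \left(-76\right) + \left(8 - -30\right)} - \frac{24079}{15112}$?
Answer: $- \frac{21881665}{2584152} \approx -8.4676$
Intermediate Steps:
$\frac{30563}{59 \left(-76\right) + \left(8 - -30\right)} - \frac{24079}{15112} = \frac{30563}{-4484 + \left(8 + 30\right)} - \frac{24079}{15112} = \frac{30563}{-4484 + 38} - \frac{24079}{15112} = \frac{30563}{-4446} - \frac{24079}{15112} = 30563 \left(- \frac{1}{4446}\right) - \frac{24079}{15112} = - \frac{2351}{342} - \frac{24079}{15112} = - \frac{21881665}{2584152}$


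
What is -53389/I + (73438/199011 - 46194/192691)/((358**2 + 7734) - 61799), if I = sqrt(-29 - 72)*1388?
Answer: 4957727524/2841520931705499 + 53389*I*sqrt(101)/140188 ≈ 1.7447e-6 + 3.8274*I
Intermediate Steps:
I = 1388*I*sqrt(101) (I = sqrt(-101)*1388 = (I*sqrt(101))*1388 = 1388*I*sqrt(101) ≈ 13949.0*I)
-53389/I + (73438/199011 - 46194/192691)/((358**2 + 7734) - 61799) = -53389*(-I*sqrt(101)/140188) + (73438/199011 - 46194/192691)/((358**2 + 7734) - 61799) = -(-53389)*I*sqrt(101)/140188 + (73438*(1/199011) - 46194*1/192691)/((128164 + 7734) - 61799) = 53389*I*sqrt(101)/140188 + (73438/199011 - 46194/192691)/(135898 - 61799) = 53389*I*sqrt(101)/140188 + (4957727524/38347628601)/74099 = 53389*I*sqrt(101)/140188 + (4957727524/38347628601)*(1/74099) = 53389*I*sqrt(101)/140188 + 4957727524/2841520931705499 = 4957727524/2841520931705499 + 53389*I*sqrt(101)/140188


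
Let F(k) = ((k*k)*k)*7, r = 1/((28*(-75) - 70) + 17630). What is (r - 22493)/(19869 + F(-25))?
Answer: 347741779/1383762760 ≈ 0.25130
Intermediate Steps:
r = 1/15460 (r = 1/((-2100 - 70) + 17630) = 1/(-2170 + 17630) = 1/15460 ≈ 6.4683e-5)
F(k) = 7*k³ (F(k) = (k²*k)*7 = k³*7 = 7*k³)
(r - 22493)/(19869 + F(-25)) = (1/15460 - 22493)/(19869 + 7*(-25)³) = -347741779/(15460*(19869 + 7*(-15625))) = -347741779/(15460*(19869 - 109375)) = -347741779/15460/(-89506) = -347741779/15460*(-1/89506) = 347741779/1383762760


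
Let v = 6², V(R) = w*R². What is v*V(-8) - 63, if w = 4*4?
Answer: 36801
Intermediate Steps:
w = 16
V(R) = 16*R²
v = 36
v*V(-8) - 63 = 36*(16*(-8)²) - 63 = 36*(16*64) - 63 = 36*1024 - 63 = 36864 - 63 = 36801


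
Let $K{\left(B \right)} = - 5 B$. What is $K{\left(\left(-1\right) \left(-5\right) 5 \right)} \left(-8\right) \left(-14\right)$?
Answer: $-14000$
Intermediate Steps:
$K{\left(\left(-1\right) \left(-5\right) 5 \right)} \left(-8\right) \left(-14\right) = - 5 \left(-1\right) \left(-5\right) 5 \left(-8\right) \left(-14\right) = - 5 \cdot 5 \cdot 5 \left(-8\right) \left(-14\right) = \left(-5\right) 25 \left(-8\right) \left(-14\right) = \left(-125\right) \left(-8\right) \left(-14\right) = 1000 \left(-14\right) = -14000$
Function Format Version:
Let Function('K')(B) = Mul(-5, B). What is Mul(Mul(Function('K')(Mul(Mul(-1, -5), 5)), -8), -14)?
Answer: -14000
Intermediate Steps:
Mul(Mul(Function('K')(Mul(Mul(-1, -5), 5)), -8), -14) = Mul(Mul(Mul(-5, Mul(Mul(-1, -5), 5)), -8), -14) = Mul(Mul(Mul(-5, Mul(5, 5)), -8), -14) = Mul(Mul(Mul(-5, 25), -8), -14) = Mul(Mul(-125, -8), -14) = Mul(1000, -14) = -14000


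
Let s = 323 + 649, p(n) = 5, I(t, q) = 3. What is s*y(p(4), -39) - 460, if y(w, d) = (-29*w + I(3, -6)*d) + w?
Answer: -250264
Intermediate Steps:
s = 972
y(w, d) = -28*w + 3*d (y(w, d) = (-29*w + 3*d) + w = -28*w + 3*d)
s*y(p(4), -39) - 460 = 972*(-28*5 + 3*(-39)) - 460 = 972*(-140 - 117) - 460 = 972*(-257) - 460 = -249804 - 460 = -250264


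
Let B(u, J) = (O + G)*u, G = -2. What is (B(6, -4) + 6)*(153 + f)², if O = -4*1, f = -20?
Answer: -530670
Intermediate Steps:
O = -4
B(u, J) = -6*u (B(u, J) = (-4 - 2)*u = -6*u)
(B(6, -4) + 6)*(153 + f)² = (-6*6 + 6)*(153 - 20)² = (-36 + 6)*133² = -30*17689 = -530670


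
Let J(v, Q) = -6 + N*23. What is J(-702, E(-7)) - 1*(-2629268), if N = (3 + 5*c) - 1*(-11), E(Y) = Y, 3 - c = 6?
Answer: 2629239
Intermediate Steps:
c = -3 (c = 3 - 1*6 = 3 - 6 = -3)
N = -1 (N = (3 + 5*(-3)) - 1*(-11) = (3 - 15) + 11 = -12 + 11 = -1)
J(v, Q) = -29 (J(v, Q) = -6 - 1*23 = -6 - 23 = -29)
J(-702, E(-7)) - 1*(-2629268) = -29 - 1*(-2629268) = -29 + 2629268 = 2629239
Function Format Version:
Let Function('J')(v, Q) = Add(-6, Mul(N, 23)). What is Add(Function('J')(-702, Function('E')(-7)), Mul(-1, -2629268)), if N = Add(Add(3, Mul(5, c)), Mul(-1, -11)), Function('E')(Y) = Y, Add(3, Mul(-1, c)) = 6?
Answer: 2629239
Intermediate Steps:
c = -3 (c = Add(3, Mul(-1, 6)) = Add(3, -6) = -3)
N = -1 (N = Add(Add(3, Mul(5, -3)), Mul(-1, -11)) = Add(Add(3, -15), 11) = Add(-12, 11) = -1)
Function('J')(v, Q) = -29 (Function('J')(v, Q) = Add(-6, Mul(-1, 23)) = Add(-6, -23) = -29)
Add(Function('J')(-702, Function('E')(-7)), Mul(-1, -2629268)) = Add(-29, Mul(-1, -2629268)) = Add(-29, 2629268) = 2629239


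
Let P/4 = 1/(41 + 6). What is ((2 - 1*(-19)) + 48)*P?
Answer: 276/47 ≈ 5.8723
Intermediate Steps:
P = 4/47 (P = 4/(41 + 6) = 4/47 ≈ 0.085106)
((2 - 1*(-19)) + 48)*P = ((2 - 1*(-19)) + 48)*(4/47) = ((2 + 19) + 48)*(4/47) = (21 + 48)*(4/47) = 69*(4/47) = 276/47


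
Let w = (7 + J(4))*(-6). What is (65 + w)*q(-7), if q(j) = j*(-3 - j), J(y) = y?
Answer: 28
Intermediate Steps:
w = -66 (w = (7 + 4)*(-6) = 11*(-6) = -66)
(65 + w)*q(-7) = (65 - 66)*(-1*(-7)*(3 - 7)) = -(-1)*(-7)*(-4) = -1*(-28) = 28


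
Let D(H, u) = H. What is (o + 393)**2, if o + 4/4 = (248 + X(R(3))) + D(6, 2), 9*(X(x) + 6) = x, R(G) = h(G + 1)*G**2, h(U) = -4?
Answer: 404496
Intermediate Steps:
R(G) = -4*G**2
X(x) = -6 + x/9
o = 243 (o = -1 + ((248 + (-6 + (-4*3**2)/9)) + 6) = -1 + ((248 + (-6 + (-4*9)/9)) + 6) = -1 + ((248 + (-6 + (1/9)*(-36))) + 6) = -1 + ((248 + (-6 - 4)) + 6) = -1 + ((248 - 10) + 6) = -1 + (238 + 6) = -1 + 244 = 243)
(o + 393)**2 = (243 + 393)**2 = 636**2 = 404496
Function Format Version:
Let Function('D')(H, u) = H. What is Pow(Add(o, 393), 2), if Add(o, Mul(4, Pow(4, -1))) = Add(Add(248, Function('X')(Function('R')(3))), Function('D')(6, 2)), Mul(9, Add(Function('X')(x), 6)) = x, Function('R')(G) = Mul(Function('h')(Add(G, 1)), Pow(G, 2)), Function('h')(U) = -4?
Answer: 404496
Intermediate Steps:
Function('R')(G) = Mul(-4, Pow(G, 2))
Function('X')(x) = Add(-6, Mul(Rational(1, 9), x))
o = 243 (o = Add(-1, Add(Add(248, Add(-6, Mul(Rational(1, 9), Mul(-4, Pow(3, 2))))), 6)) = Add(-1, Add(Add(248, Add(-6, Mul(Rational(1, 9), Mul(-4, 9)))), 6)) = Add(-1, Add(Add(248, Add(-6, Mul(Rational(1, 9), -36))), 6)) = Add(-1, Add(Add(248, Add(-6, -4)), 6)) = Add(-1, Add(Add(248, -10), 6)) = Add(-1, Add(238, 6)) = Add(-1, 244) = 243)
Pow(Add(o, 393), 2) = Pow(Add(243, 393), 2) = Pow(636, 2) = 404496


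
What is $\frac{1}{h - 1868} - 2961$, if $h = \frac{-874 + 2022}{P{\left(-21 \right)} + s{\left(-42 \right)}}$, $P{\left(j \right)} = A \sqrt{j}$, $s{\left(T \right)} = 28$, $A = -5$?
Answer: $- \frac{156823187471}{52962904} - \frac{205 i \sqrt{21}}{158888712} \approx -2961.0 - 5.9125 \cdot 10^{-6} i$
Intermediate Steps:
$P{\left(j \right)} = - 5 \sqrt{j}$
$h = \frac{1148}{28 - 5 i \sqrt{21}}$ ($h = \frac{-874 + 2022}{- 5 \sqrt{-21} + 28} = \frac{1148}{- 5 i \sqrt{21} + 28} = \frac{1148}{28 - 5 i \sqrt{21}} \approx 24.556 + 20.095 i$)
$\frac{1}{h - 1868} - 2961 = \frac{1}{\left(\frac{4592}{187} + \frac{820 i \sqrt{21}}{187}\right) - 1868} - 2961 = \frac{1}{- \frac{344724}{187} + \frac{820 i \sqrt{21}}{187}} - 2961 = -2961 + \frac{1}{- \frac{344724}{187} + \frac{820 i \sqrt{21}}{187}}$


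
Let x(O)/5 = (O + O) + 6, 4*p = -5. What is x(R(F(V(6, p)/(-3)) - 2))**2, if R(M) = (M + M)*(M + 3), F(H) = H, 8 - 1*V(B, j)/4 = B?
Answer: 2788900/81 ≈ 34431.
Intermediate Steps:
p = -5/4 (p = (1/4)*(-5) = -5/4 ≈ -1.2500)
V(B, j) = 32 - 4*B
R(M) = 2*M*(3 + M) (R(M) = (2*M)*(3 + M) = 2*M*(3 + M))
x(O) = 30 + 10*O (x(O) = 5*((O + O) + 6) = 5*(2*O + 6) = 5*(6 + 2*O) = 30 + 10*O)
x(R(F(V(6, p)/(-3)) - 2))**2 = (30 + 10*(2*((32 - 4*6)/(-3) - 2)*(3 + ((32 - 4*6)/(-3) - 2))))**2 = (30 + 10*(2*((32 - 24)*(-1/3) - 2)*(3 + ((32 - 24)*(-1/3) - 2))))**2 = (30 + 10*(2*(8*(-1/3) - 2)*(3 + (8*(-1/3) - 2))))**2 = (30 + 10*(2*(-8/3 - 2)*(3 + (-8/3 - 2))))**2 = (30 + 10*(2*(-14/3)*(3 - 14/3)))**2 = (30 + 10*(2*(-14/3)*(-5/3)))**2 = (30 + 10*(140/9))**2 = (30 + 1400/9)**2 = (1670/9)**2 = 2788900/81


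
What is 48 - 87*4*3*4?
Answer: -4128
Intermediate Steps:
48 - 87*4*3*4 = 48 - 1044*4 = 48 - 87*48 = 48 - 4176 = -4128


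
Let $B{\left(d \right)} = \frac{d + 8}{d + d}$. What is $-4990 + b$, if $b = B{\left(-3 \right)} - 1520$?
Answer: $- \frac{39065}{6} \approx -6510.8$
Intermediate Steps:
$B{\left(d \right)} = \frac{8 + d}{2 d}$
$b = - \frac{9125}{6}$ ($b = \frac{8 - 3}{2 \left(-3\right)} - 1520 = \frac{1}{2} \left(- \frac{1}{3}\right) 5 - 1520 = - \frac{5}{6} - 1520 = - \frac{9125}{6} \approx -1520.8$)
$-4990 + b = -4990 - \frac{9125}{6} = - \frac{39065}{6}$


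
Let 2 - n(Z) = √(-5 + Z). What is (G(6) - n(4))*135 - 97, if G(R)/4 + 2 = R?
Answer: 1793 + 135*I ≈ 1793.0 + 135.0*I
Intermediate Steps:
G(R) = -8 + 4*R
n(Z) = 2 - √(-5 + Z)
(G(6) - n(4))*135 - 97 = ((-8 + 4*6) - (2 - √(-5 + 4)))*135 - 97 = ((-8 + 24) - (2 - √(-1)))*135 - 97 = (16 - (2 - I))*135 - 97 = (16 + (-2 + I))*135 - 97 = (14 + I)*135 - 97 = (1890 + 135*I) - 97 = 1793 + 135*I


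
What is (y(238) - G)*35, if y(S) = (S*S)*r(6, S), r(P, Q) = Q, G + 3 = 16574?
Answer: 471264535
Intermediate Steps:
G = 16571 (G = -3 + 16574 = 16571)
y(S) = S³ (y(S) = (S*S)*S = S²*S = S³)
(y(238) - G)*35 = (238³ - 1*16571)*35 = (13481272 - 16571)*35 = 13464701*35 = 471264535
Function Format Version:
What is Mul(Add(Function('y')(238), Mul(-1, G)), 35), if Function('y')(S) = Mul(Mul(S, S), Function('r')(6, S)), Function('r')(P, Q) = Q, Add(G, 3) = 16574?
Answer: 471264535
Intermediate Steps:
G = 16571 (G = Add(-3, 16574) = 16571)
Function('y')(S) = Pow(S, 3) (Function('y')(S) = Mul(Mul(S, S), S) = Mul(Pow(S, 2), S) = Pow(S, 3))
Mul(Add(Function('y')(238), Mul(-1, G)), 35) = Mul(Add(Pow(238, 3), Mul(-1, 16571)), 35) = Mul(Add(13481272, -16571), 35) = Mul(13464701, 35) = 471264535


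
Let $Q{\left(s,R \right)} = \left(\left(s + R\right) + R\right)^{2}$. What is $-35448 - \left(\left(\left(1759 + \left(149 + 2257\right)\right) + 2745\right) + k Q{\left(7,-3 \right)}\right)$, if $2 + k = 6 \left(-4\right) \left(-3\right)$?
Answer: $-42428$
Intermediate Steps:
$Q{\left(s,R \right)} = \left(s + 2 R\right)^{2}$ ($Q{\left(s,R \right)} = \left(\left(R + s\right) + R\right)^{2} = \left(s + 2 R\right)^{2}$)
$k = 70$ ($k = -2 + 6 \left(-4\right) \left(-3\right) = -2 - -72 = -2 + 72 = 70$)
$-35448 - \left(\left(\left(1759 + \left(149 + 2257\right)\right) + 2745\right) + k Q{\left(7,-3 \right)}\right) = -35448 - \left(\left(\left(1759 + \left(149 + 2257\right)\right) + 2745\right) + 70 \left(7 + 2 \left(-3\right)\right)^{2}\right) = -35448 - \left(\left(\left(1759 + 2406\right) + 2745\right) + 70 \left(7 - 6\right)^{2}\right) = -35448 - \left(\left(4165 + 2745\right) + 70 \cdot 1^{2}\right) = -35448 - \left(6910 + 70 \cdot 1\right) = -35448 - \left(6910 + 70\right) = -35448 - 6980 = -42428$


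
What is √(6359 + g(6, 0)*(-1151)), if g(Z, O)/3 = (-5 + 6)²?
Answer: √2906 ≈ 53.907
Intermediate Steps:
g(Z, O) = 3 (g(Z, O) = 3*(-5 + 6)² = 3*1² = 3*1 = 3)
√(6359 + g(6, 0)*(-1151)) = √(6359 + 3*(-1151)) = √(6359 - 3453) = √2906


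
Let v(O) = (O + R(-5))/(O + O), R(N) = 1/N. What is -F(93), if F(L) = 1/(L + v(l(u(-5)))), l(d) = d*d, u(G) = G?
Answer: -125/11687 ≈ -0.010696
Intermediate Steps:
l(d) = d²
v(O) = (-⅕ + O)/(2*O) (v(O) = (O + 1/(-5))/(O + O) = (O - ⅕)/((2*O)) = (-⅕ + O)*(1/(2*O)) = (-⅕ + O)/(2*O))
F(L) = 1/(62/125 + L) (F(L) = 1/(L + (-1 + 5*(-5)²)/(10*((-5)²))) = 1/(L + (⅒)*(-1 + 5*25)/25) = 1/(L + (⅒)*(1/25)*(-1 + 125)) = 1/(L + (⅒)*(1/25)*124) = 1/(L + 62/125) = 1/(62/125 + L))
-F(93) = -125/(62 + 125*93) = -125/(62 + 11625) = -125/11687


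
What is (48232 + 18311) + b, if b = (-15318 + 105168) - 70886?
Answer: 85507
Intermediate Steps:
b = 18964 (b = 89850 - 70886 = 18964)
(48232 + 18311) + b = (48232 + 18311) + 18964 = 66543 + 18964 = 85507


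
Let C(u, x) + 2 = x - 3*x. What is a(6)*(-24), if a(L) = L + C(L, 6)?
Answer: 192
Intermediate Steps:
C(u, x) = -2 - 2*x (C(u, x) = -2 + (x - 3*x) = -2 - 2*x)
a(L) = -14 + L (a(L) = L + (-2 - 2*6) = L + (-2 - 12) = L - 14 = -14 + L)
a(6)*(-24) = (-14 + 6)*(-24) = -8*(-24) = 192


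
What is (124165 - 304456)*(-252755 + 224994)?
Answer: 5005058451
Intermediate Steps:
(124165 - 304456)*(-252755 + 224994) = -180291*(-27761) = 5005058451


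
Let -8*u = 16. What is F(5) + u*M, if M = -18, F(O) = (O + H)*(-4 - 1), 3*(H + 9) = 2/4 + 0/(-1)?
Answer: 331/6 ≈ 55.167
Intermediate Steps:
H = -53/6 (H = -9 + (2/4 + 0/(-1))/3 = -9 + (2*(1/4) + 0*(-1))/3 = -9 + (1/2 + 0)/3 = -9 + (1/3)*(1/2) = -9 + 1/6 = -53/6 ≈ -8.8333)
F(O) = 265/6 - 5*O (F(O) = (O - 53/6)*(-4 - 1) = (-53/6 + O)*(-5) = 265/6 - 5*O)
u = -2 (u = -1/8*16 = -2)
F(5) + u*M = (265/6 - 5*5) - 2*(-18) = (265/6 - 25) + 36 = 115/6 + 36 = 331/6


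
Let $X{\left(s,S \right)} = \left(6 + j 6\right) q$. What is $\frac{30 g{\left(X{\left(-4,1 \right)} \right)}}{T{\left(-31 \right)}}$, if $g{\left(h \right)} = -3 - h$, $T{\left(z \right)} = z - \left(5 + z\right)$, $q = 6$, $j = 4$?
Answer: $1098$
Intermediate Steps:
$X{\left(s,S \right)} = 180$ ($X{\left(s,S \right)} = \left(6 + 4 \cdot 6\right) 6 = \left(6 + 24\right) 6 = 30 \cdot 6 = 180$)
$T{\left(z \right)} = -5$
$\frac{30 g{\left(X{\left(-4,1 \right)} \right)}}{T{\left(-31 \right)}} = \frac{30 \left(-3 - 180\right)}{-5} = 30 \left(-3 - 180\right) \left(- \frac{1}{5}\right) = 30 \left(-183\right) \left(- \frac{1}{5}\right) = \left(-5490\right) \left(- \frac{1}{5}\right) = 1098$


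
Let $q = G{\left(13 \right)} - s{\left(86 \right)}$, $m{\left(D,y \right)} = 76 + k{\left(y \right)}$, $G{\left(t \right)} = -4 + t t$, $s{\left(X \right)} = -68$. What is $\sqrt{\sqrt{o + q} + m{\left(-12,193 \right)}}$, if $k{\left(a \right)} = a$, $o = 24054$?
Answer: $\sqrt{269 + \sqrt{24287}} \approx 20.612$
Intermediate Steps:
$G{\left(t \right)} = -4 + t^{2}$
$m{\left(D,y \right)} = 76 + y$
$q = 233$ ($q = \left(-4 + 13^{2}\right) - -68 = \left(-4 + 169\right) + 68 = 165 + 68 = 233$)
$\sqrt{\sqrt{o + q} + m{\left(-12,193 \right)}} = \sqrt{\sqrt{24054 + 233} + \left(76 + 193\right)} = \sqrt{\sqrt{24287} + 269} = \sqrt{269 + \sqrt{24287}}$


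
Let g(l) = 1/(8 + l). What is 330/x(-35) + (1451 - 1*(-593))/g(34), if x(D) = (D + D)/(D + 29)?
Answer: 601134/7 ≈ 85876.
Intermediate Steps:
x(D) = 2*D/(29 + D) (x(D) = (2*D)/(29 + D) = 2*D/(29 + D))
330/x(-35) + (1451 - 1*(-593))/g(34) = 330/((2*(-35)/(29 - 35))) + (1451 - 1*(-593))/(1/(8 + 34)) = 330/((2*(-35)/(-6))) + (1451 + 593)/(1/42) = 330/((2*(-35)*(-⅙))) + 2044/(1/42) = 330/(35/3) + 2044*42 = 330*(3/35) + 85848 = 198/7 + 85848 = 601134/7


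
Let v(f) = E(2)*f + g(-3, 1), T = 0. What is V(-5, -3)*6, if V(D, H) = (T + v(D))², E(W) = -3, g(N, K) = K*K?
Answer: 1536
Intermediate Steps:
g(N, K) = K²
v(f) = 1 - 3*f (v(f) = -3*f + 1² = -3*f + 1 = 1 - 3*f)
V(D, H) = (1 - 3*D)² (V(D, H) = (0 + (1 - 3*D))² = (1 - 3*D)²)
V(-5, -3)*6 = (1 - 3*(-5))²*6 = (1 + 15)²*6 = 16²*6 = 256*6 = 1536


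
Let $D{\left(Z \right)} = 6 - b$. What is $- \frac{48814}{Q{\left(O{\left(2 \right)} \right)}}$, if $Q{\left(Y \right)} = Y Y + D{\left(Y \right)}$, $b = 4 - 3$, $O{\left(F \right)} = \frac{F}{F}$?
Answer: $- \frac{24407}{3} \approx -8135.7$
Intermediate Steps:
$O{\left(F \right)} = 1$
$b = 1$
$D{\left(Z \right)} = 5$ ($D{\left(Z \right)} = 6 - 1 = 5$)
$Q{\left(Y \right)} = 5 + Y^{2}$ ($Q{\left(Y \right)} = Y Y + 5 = Y^{2} + 5 = 5 + Y^{2}$)
$- \frac{48814}{Q{\left(O{\left(2 \right)} \right)}} = - \frac{48814}{5 + 1^{2}} = - \frac{48814}{5 + 1} = - \frac{48814}{6} = \left(-48814\right) \frac{1}{6} = - \frac{24407}{3}$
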